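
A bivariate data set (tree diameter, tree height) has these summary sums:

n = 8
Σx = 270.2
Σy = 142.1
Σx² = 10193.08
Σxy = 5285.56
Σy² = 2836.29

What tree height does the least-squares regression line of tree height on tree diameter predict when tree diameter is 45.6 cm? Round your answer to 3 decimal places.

23.150

Sxx = Σx² − (Σx)²/n = 10193.08 − 9126.005 = 1067.075
Sxy = Σxy − (Σx)(Σy)/n = 5285.56 − 4799.4275 = 486.1325
b = Sxy/Sxx = 486.1325/1067.075 = 0.455575
a = ȳ − b·x̄ = 17.7625 − 0.455575·33.775 = 2.375460
ŷ(45.6) = a + b·45.6 = 2.375460 + 0.455575·45.6 = 23.149672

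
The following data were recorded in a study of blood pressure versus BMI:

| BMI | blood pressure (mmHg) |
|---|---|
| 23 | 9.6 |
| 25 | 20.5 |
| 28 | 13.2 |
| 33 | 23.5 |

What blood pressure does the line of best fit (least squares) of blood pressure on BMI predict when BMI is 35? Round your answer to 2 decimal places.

n = 4, Σx = 109, Σy = 66.8, Σxy = 1878.4, Σx² = 3027
Sxx = Σx² − (Σx)²/n = 3027 − 2970.25 = 56.75
Sxy = Σxy − (Σx)(Σy)/n = 1878.4 − 1820.3 = 58.1
b = Sxy/Sxx = 58.1/56.75 = 1.023789
a = ȳ − b·x̄ = 16.7 − 1.023789·27.25 = -11.198238
ŷ(35) = a + b·35 = -11.198238 + 1.023789·35 = 24.634361

24.63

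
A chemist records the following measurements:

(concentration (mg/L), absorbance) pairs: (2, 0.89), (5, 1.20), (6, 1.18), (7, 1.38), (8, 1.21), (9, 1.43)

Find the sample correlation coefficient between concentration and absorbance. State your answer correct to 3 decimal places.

0.896

n = 6, Σx = 37, Σy = 7.29, Σxy = 47.07, Σx² = 259, Σy² = 9.0379
Sxx = Σx² − (Σx)²/n = 259 − 228.166667 = 30.833333
Sxy = Σxy − (Σx)(Σy)/n = 47.07 − 44.955 = 2.115
Syy = Σy² − (Σy)²/n = 9.0379 − 8.85735 = 0.18055
r = Sxy/√(Sxx·Syy) = 2.115/√(5.566958) = 2.115/2.359440 = 0.896399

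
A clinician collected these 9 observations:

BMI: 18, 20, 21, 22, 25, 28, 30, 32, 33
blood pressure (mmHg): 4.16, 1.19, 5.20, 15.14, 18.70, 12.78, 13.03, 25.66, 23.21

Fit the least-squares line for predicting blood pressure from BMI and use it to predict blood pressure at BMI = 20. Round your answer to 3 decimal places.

n = 9, Σx = 229, Σy = 119.07, Σxy = 3344.25, Σx² = 6071
Sxx = Σx² − (Σx)²/n = 6071 − 5826.777778 = 244.222222
Sxy = Σxy − (Σx)(Σy)/n = 3344.25 − 3029.67 = 314.58
b = Sxy/Sxx = 314.58/244.222222 = 1.288089
a = ȳ − b·x̄ = 13.23 − 1.288089·25.444444 = -19.544713
ŷ(20) = a + b·20 = -19.544713 + 1.288089·20 = 6.217070

6.217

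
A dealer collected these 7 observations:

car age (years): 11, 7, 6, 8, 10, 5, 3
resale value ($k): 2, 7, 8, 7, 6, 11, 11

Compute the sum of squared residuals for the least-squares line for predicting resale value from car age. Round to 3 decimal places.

n = 7, Σx = 50, Σy = 52, Σxy = 323, Σx² = 404, Σy² = 444
Sxx = Σx² − (Σx)²/n = 404 − 357.142857 = 46.857143
Sxy = Σxy − (Σx)(Σy)/n = 323 − 371.428571 = -48.428571
Syy = Σy² − (Σy)²/n = 444 − 386.285714 = 57.714286
b = Sxy/Sxx = -48.428571/46.857143 = -1.033537
SSE = Syy − b·Sxy = 57.714286 − (-1.033537)·(-48.428571) = 7.661585

7.662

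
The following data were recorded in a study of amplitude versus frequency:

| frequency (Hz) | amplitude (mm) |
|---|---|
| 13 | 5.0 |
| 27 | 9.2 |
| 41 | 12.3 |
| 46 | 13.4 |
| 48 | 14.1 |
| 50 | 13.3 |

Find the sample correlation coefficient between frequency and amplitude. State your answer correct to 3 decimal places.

0.988

n = 6, Σx = 225, Σy = 67.3, Σxy = 2775.9, Σx² = 9499, Σy² = 816.19
Sxx = Σx² − (Σx)²/n = 9499 − 8437.5 = 1061.5
Sxy = Σxy − (Σx)(Σy)/n = 2775.9 − 2523.75 = 252.15
Syy = Σy² − (Σy)²/n = 816.19 − 754.881667 = 61.308333
r = Sxy/√(Sxx·Syy) = 252.15/√(65078.795833) = 252.15/255.105460 = 0.988415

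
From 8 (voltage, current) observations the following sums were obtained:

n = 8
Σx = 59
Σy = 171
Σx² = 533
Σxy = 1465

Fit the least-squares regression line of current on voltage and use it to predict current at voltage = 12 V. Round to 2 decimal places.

Sxx = Σx² − (Σx)²/n = 533 − 435.125 = 97.875
Sxy = Σxy − (Σx)(Σy)/n = 1465 − 1261.125 = 203.875
b = Sxy/Sxx = 203.875/97.875 = 2.083014
a = ȳ − b·x̄ = 21.375 − 2.083014·7.375 = 6.012771
ŷ(12) = a + b·12 = 6.012771 + 2.083014·12 = 31.008940

31.01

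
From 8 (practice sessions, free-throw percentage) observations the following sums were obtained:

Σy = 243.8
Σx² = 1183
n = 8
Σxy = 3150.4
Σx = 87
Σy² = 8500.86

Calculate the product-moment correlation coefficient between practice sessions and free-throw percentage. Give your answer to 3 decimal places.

Sxx = Σx² − (Σx)²/n = 1183 − 946.125 = 236.875
Sxy = Σxy − (Σx)(Σy)/n = 3150.4 − 2651.325 = 499.075
Syy = Σy² − (Σy)²/n = 8500.86 − 7429.805 = 1071.055
r = Sxy/√(Sxx·Syy) = 499.075/√(253706.153125) = 499.075/503.692518 = 0.990833

0.991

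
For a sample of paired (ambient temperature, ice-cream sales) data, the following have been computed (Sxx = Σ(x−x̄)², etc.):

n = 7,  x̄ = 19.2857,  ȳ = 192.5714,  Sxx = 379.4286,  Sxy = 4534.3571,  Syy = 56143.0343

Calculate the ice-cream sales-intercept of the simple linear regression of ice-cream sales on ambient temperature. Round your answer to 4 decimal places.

b = Sxy/Sxx = 4534.3571/379.4286 = 11.950488
a = ȳ − b·x̄ = 192.5714 − 11.950488·19.2857 = -37.902135

-37.9021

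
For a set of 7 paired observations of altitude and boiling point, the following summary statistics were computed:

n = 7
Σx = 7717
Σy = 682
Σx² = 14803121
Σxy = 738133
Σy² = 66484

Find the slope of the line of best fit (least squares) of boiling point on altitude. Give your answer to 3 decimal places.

-0.002

Sxx = Σx² − (Σx)²/n = 14803121 − 8507441.285714 = 6295679.714286
Sxy = Σxy − (Σx)(Σy)/n = 738133 − 751856.285714 = -13723.285714
b = Sxy/Sxx = -13723.285714/6295679.714286 = -0.002180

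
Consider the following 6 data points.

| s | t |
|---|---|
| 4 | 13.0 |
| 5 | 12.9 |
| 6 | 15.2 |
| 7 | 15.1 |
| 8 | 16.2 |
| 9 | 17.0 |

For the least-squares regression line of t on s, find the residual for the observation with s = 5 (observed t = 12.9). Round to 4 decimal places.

n = 6, Σx = 39, Σy = 89.4, Σxy = 596, Σx² = 271
Sxx = Σx² − (Σx)²/n = 271 − 253.5 = 17.5
Sxy = Σxy − (Σx)(Σy)/n = 596 − 581.1 = 14.9
b = Sxy/Sxx = 14.9/17.5 = 0.851429
a = ȳ − b·x̄ = 14.9 − 0.851429·6.5 = 9.365714
ŷ(5) = 9.365714 + 0.851429·5 = 13.622857
residual = y − ŷ = 12.9 − 13.622857 = -0.722857

-0.7229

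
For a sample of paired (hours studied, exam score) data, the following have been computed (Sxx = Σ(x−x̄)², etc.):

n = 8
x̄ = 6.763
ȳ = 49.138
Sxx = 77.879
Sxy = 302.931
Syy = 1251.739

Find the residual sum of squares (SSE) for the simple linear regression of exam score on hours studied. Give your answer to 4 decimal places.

b = Sxy/Sxx = 302.931/77.879 = 3.889765
SSE = Syy − b·Sxy = 1251.739 − 3.889765·302.931 = 73.408632

73.4086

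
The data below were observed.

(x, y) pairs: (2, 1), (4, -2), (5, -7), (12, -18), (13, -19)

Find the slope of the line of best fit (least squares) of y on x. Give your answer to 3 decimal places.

n = 5, Σx = 36, Σy = -45, Σxy = -504, Σx² = 358
Sxx = Σx² − (Σx)²/n = 358 − 259.2 = 98.8
Sxy = Σxy − (Σx)(Σy)/n = -504 − (-324) = -180
b = Sxy/Sxx = -180/98.8 = -1.821862

-1.822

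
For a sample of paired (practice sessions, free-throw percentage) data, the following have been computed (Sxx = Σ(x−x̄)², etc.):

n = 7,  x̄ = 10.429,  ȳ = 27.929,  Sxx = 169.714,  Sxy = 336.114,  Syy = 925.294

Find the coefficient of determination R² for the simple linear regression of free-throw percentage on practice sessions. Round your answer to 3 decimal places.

0.719

R² = Sxy²/(Sxx·Syy) = (336.114)²/(169.714·925.294) = 0.719409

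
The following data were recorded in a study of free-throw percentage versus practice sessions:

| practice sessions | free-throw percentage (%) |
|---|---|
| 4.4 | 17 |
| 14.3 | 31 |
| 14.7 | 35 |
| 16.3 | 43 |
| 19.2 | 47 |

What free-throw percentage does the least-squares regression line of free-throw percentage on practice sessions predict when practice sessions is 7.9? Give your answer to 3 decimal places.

n = 5, Σx = 68.9, Σy = 173, Σxy = 2635.9, Σx² = 1074.27
Sxx = Σx² − (Σx)²/n = 1074.27 − 949.442 = 124.828
Sxy = Σxy − (Σx)(Σy)/n = 2635.9 − 2383.94 = 251.96
b = Sxy/Sxx = 251.96/124.828 = 2.018457
a = ȳ − b·x̄ = 34.6 − 2.018457·13.78 = 6.785657
ŷ(7.9) = a + b·7.9 = 6.785657 + 2.018457·7.9 = 22.731471

22.731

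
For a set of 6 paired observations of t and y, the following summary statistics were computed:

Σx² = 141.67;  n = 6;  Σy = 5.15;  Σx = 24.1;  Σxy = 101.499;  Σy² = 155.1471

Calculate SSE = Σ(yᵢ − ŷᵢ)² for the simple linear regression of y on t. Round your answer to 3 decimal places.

5.173

Sxx = Σx² − (Σx)²/n = 141.67 − 96.801667 = 44.868333
Sxy = Σxy − (Σx)(Σy)/n = 101.499 − 20.685833 = 80.813167
Syy = Σy² − (Σy)²/n = 155.1471 − 4.420417 = 150.726683
b = Sxy/Sxx = 80.813167/44.868333 = 1.801118
SSE = Syy − b·Sxy = 150.726683 − 1.801118·80.813167 = 5.172627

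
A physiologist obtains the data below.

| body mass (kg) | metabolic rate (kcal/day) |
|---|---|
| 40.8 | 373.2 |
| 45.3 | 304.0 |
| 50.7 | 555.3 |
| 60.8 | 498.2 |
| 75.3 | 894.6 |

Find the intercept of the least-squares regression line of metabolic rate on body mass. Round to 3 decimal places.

n = 5, Σx = 272.9, Σy = 2625.3, Σxy = 154805.41, Σx² = 15653.95
Sxx = Σx² − (Σx)²/n = 15653.95 − 14894.882 = 759.068
Sxy = Σxy − (Σx)(Σy)/n = 154805.41 − 143288.874 = 11516.536
b = Sxy/Sxx = 11516.536/759.068 = 15.171942
a = ȳ − b·x̄ = 525.06 − 15.171942·54.58 = -303.024618

-303.025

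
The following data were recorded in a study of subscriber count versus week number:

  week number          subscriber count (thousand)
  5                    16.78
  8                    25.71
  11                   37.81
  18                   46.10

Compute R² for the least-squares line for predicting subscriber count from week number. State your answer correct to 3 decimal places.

0.925

n = 4, Σx = 42, Σy = 126.4, Σxy = 1535.29, Σx² = 534, Σy² = 4497.3786
Sxx = Σx² − (Σx)²/n = 534 − 441 = 93
Sxy = Σxy − (Σx)(Σy)/n = 1535.29 − 1327.2 = 208.09
Syy = Σy² − (Σy)²/n = 4497.3786 − 3994.24 = 503.1386
R² = Sxy²/(Sxx·Syy) = (208.09)²/(93·503.1386) = 0.925405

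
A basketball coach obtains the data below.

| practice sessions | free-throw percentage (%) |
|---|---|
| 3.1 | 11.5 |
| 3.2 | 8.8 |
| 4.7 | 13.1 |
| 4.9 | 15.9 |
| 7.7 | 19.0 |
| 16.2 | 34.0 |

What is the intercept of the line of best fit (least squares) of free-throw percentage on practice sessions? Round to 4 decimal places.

n = 6, Σx = 39.8, Σy = 102.3, Σxy = 900.39, Σx² = 387.68
Sxx = Σx² − (Σx)²/n = 387.68 − 264.006667 = 123.673333
Sxy = Σxy − (Σx)(Σy)/n = 900.39 − 678.59 = 221.8
b = Sxy/Sxx = 221.8/123.673333 = 1.793434
a = ȳ − b·x̄ = 17.05 − 1.793434·6.633333 = 5.153552

5.1536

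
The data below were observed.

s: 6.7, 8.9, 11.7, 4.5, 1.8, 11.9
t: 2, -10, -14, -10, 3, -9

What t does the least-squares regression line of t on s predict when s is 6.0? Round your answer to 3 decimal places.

n = 6, Σx = 45.5, Σy = -38, Σxy = -386.1, Σx² = 426.09
Sxx = Σx² − (Σx)²/n = 426.09 − 345.041667 = 81.048333
Sxy = Σxy − (Σx)(Σy)/n = -386.1 − (-288.166667) = -97.933333
b = Sxy/Sxx = -97.933333/81.048333 = -1.208332
a = ȳ − b·x̄ = -6.333333 − (-1.208332)·7.583333 = 2.829855
ŷ(6.0) = a + b·6.0 = 2.829855 + (-1.208332)·6 = -4.420140

-4.420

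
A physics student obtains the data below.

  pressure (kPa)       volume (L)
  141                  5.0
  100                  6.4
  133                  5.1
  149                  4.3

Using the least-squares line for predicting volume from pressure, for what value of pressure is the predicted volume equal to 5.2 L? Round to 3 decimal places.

n = 4, Σx = 523, Σy = 20.8, Σxy = 2664, Σx² = 69771
Sxx = Σx² − (Σx)²/n = 69771 − 68382.25 = 1388.75
Sxy = Σxy − (Σx)(Σy)/n = 2664 − 2719.6 = -55.6
b = Sxy/Sxx = -55.6/1388.75 = -0.040036
a = ȳ − b·x̄ = 5.2 − (-0.040036)·130.75 = 10.434707
Set a + b·x = 5.2: x = (5.2 − 10.434707) / (-0.040036) = 130.75

130.750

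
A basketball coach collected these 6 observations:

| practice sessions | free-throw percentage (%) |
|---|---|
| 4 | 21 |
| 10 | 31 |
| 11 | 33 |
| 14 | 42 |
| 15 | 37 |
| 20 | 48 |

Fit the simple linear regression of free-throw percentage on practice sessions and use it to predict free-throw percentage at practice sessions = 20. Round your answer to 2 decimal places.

48.28

n = 6, Σx = 74, Σy = 212, Σxy = 2860, Σx² = 1058
Sxx = Σx² − (Σx)²/n = 1058 − 912.666667 = 145.333333
Sxy = Σxy − (Σx)(Σy)/n = 2860 − 2614.666667 = 245.333333
b = Sxy/Sxx = 245.333333/145.333333 = 1.688073
a = ȳ − b·x̄ = 35.333333 − 1.688073·12.333333 = 14.513761
ŷ(20) = a + b·20 = 14.513761 + 1.688073·20 = 48.275229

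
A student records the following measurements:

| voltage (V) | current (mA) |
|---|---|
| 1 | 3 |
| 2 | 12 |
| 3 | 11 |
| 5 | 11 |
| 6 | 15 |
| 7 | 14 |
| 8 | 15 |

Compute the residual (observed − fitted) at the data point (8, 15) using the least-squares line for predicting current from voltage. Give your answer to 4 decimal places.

-0.9041

n = 7, Σx = 32, Σy = 81, Σxy = 423, Σx² = 188
Sxx = Σx² − (Σx)²/n = 188 − 146.285714 = 41.714286
Sxy = Σxy − (Σx)(Σy)/n = 423 − 370.285714 = 52.714286
b = Sxy/Sxx = 52.714286/41.714286 = 1.263699
a = ȳ − b·x̄ = 11.571429 − 1.263699·4.571429 = 5.794521
ŷ(8) = 5.794521 + 1.263699·8 = 15.904110
residual = y − ŷ = 15 − 15.904110 = -0.904110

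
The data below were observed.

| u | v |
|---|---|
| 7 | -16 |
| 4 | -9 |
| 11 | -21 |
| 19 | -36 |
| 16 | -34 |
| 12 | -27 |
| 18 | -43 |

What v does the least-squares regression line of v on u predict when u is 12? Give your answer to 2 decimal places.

n = 7, Σx = 87, Σy = -186, Σxy = -2705, Σx² = 1271
Sxx = Σx² − (Σx)²/n = 1271 − 1081.285714 = 189.714286
Sxy = Σxy − (Σx)(Σy)/n = -2705 − (-2311.714286) = -393.285714
b = Sxy/Sxx = -393.285714/189.714286 = -2.073042
a = ȳ − b·x̄ = -26.571429 − (-2.073042)·12.428571 = -0.806476
ŷ(12) = a + b·12 = -0.806476 + (-2.073042)·12 = -25.682982

-25.68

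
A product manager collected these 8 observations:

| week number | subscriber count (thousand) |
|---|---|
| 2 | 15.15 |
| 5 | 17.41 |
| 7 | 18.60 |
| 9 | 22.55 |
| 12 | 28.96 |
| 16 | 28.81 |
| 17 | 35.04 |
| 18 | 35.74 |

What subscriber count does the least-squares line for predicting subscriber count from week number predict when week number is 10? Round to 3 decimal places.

n = 8, Σx = 86, Σy = 202.26, Σxy = 2497.98, Σx² = 1172
Sxx = Σx² − (Σx)²/n = 1172 − 924.5 = 247.5
Sxy = Σxy − (Σx)(Σy)/n = 2497.98 − 2174.295 = 323.685
b = Sxy/Sxx = 323.685/247.5 = 1.307818
a = ȳ − b·x̄ = 25.2825 − 1.307818·10.75 = 11.223455
ŷ(10) = a + b·10 = 11.223455 + 1.307818·10 = 24.301636

24.302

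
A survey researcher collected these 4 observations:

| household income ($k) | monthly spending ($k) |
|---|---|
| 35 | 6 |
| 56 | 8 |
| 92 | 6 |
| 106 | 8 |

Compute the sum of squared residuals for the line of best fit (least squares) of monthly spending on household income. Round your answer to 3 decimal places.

3.615

n = 4, Σx = 289, Σy = 28, Σxy = 2058, Σx² = 24061, Σy² = 200
Sxx = Σx² − (Σx)²/n = 24061 − 20880.25 = 3180.75
Sxy = Σxy − (Σx)(Σy)/n = 2058 − 2023 = 35
Syy = Σy² − (Σy)²/n = 200 − 196 = 4
b = Sxy/Sxx = 35/3180.75 = 0.011004
SSE = Syy − b·Sxy = 4 − 0.011004·35 = 3.614871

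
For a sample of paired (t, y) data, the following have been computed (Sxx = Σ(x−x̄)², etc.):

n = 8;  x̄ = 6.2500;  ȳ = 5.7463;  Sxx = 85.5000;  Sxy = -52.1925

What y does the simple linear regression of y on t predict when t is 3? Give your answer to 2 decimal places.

b = Sxy/Sxx = -52.1925/85.5 = -0.610439
a = ȳ − b·x̄ = 5.7463 − (-0.610439)·6.25 = 9.561541
ŷ(3) = a + b·3 = 9.561541 + (-0.610439)·3 = 7.730225

7.73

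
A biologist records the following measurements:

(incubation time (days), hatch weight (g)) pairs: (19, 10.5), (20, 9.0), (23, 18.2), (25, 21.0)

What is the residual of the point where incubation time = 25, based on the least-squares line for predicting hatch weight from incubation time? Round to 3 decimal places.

-0.300

n = 4, Σx = 87, Σy = 58.7, Σxy = 1323.1, Σx² = 1915
Sxx = Σx² − (Σx)²/n = 1915 − 1892.25 = 22.75
Sxy = Σxy − (Σx)(Σy)/n = 1323.1 − 1276.725 = 46.375
b = Sxy/Sxx = 46.375/22.75 = 2.038462
a = ȳ − b·x̄ = 14.675 − 2.038462·21.75 = -29.661538
ŷ(25) = -29.661538 + 2.038462·25 = 21.3
residual = y − ŷ = 21.0 − 21.3 = -0.3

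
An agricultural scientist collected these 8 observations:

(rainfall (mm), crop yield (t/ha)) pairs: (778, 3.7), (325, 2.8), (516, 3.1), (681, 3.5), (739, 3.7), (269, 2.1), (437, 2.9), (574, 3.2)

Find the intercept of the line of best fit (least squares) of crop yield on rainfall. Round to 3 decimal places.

n = 8, Σx = 4319, Σy = 25, Σxy = 14175, Σx² = 2579853
Sxx = Σx² − (Σx)²/n = 2579853 − 2331720.125 = 248132.875
Sxy = Σxy − (Σx)(Σy)/n = 14175 − 13496.875 = 678.125
b = Sxy/Sxx = 678.125/248132.875 = 0.002733
a = ȳ − b·x̄ = 3.125 − 0.002733·539.875 = 1.649570

1.650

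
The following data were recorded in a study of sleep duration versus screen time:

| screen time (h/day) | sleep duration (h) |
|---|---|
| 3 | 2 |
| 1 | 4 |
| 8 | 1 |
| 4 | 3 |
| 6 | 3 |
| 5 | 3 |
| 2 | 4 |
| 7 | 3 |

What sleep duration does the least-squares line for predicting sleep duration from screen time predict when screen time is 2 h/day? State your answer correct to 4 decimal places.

3.5595

n = 8, Σx = 36, Σy = 23, Σxy = 92, Σx² = 204
Sxx = Σx² − (Σx)²/n = 204 − 162 = 42
Sxy = Σxy − (Σx)(Σy)/n = 92 − 103.5 = -11.5
b = Sxy/Sxx = -11.5/42 = -0.273810
a = ȳ − b·x̄ = 2.875 − (-0.273810)·4.5 = 4.107143
ŷ(2) = a + b·2 = 4.107143 + (-0.273810)·2 = 3.559524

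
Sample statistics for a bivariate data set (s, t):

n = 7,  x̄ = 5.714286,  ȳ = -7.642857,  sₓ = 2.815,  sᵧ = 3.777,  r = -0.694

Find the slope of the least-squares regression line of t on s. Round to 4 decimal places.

-0.9312

b = r · sᵧ/sₓ = -0.694 · 3.777/2.815 = -0.931168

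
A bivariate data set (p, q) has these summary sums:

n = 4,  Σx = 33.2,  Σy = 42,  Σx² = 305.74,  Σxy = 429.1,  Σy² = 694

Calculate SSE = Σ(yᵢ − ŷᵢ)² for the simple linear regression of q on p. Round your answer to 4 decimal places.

38.2800

Sxx = Σx² − (Σx)²/n = 305.74 − 275.56 = 30.18
Sxy = Σxy − (Σx)(Σy)/n = 429.1 − 348.6 = 80.5
Syy = Σy² − (Σy)²/n = 694 − 441 = 253
b = Sxy/Sxx = 80.5/30.18 = 2.667329
SSE = Syy − b·Sxy = 253 − 2.667329·80.5 = 38.279987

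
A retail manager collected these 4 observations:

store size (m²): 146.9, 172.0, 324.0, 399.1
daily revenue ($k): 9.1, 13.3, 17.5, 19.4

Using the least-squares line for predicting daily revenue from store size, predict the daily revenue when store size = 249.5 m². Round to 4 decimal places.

14.4275

n = 4, Σx = 1042, Σy = 59.3, Σxy = 17036.93, Σx² = 315420.42
Sxx = Σx² − (Σx)²/n = 315420.42 − 271441 = 43979.42
Sxy = Σxy − (Σx)(Σy)/n = 17036.93 − 15447.65 = 1589.28
b = Sxy/Sxx = 1589.28/43979.42 = 0.036137
a = ȳ − b·x̄ = 14.825 − 0.036137·260.5 = 5.411337
ŷ(249.5) = a + b·249.5 = 5.411337 + 0.036137·249.5 = 14.427494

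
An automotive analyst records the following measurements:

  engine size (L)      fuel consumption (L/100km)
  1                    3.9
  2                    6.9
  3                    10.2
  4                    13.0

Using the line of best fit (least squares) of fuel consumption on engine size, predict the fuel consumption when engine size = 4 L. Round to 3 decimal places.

13.090

n = 4, Σx = 10, Σy = 34, Σxy = 100.3, Σx² = 30
Sxx = Σx² − (Σx)²/n = 30 − 25 = 5
Sxy = Σxy − (Σx)(Σy)/n = 100.3 − 85 = 15.3
b = Sxy/Sxx = 15.3/5 = 3.06
a = ȳ − b·x̄ = 8.5 − 3.06·2.5 = 0.85
ŷ(4) = a + b·4 = 0.85 + 3.06·4 = 13.09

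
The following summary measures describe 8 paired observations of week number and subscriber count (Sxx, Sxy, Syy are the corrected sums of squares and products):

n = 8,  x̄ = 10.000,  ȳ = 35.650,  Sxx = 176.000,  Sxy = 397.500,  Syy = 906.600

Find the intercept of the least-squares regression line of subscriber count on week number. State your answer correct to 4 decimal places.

b = Sxy/Sxx = 397.5/176 = 2.258523
a = ȳ − b·x̄ = 35.65 − 2.258523·10 = 13.064773

13.0648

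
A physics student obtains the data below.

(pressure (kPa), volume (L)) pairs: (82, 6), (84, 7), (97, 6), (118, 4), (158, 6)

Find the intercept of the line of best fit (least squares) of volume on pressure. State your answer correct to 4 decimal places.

6.9993

n = 5, Σx = 539, Σy = 29, Σxy = 3082, Σx² = 62077
Sxx = Σx² − (Σx)²/n = 62077 − 58104.2 = 3972.8
Sxy = Σxy − (Σx)(Σy)/n = 3082 − 3126.2 = -44.2
b = Sxy/Sxx = -44.2/3972.8 = -0.011126
a = ȳ − b·x̄ = 5.8 − (-0.011126)·107.8 = 6.999346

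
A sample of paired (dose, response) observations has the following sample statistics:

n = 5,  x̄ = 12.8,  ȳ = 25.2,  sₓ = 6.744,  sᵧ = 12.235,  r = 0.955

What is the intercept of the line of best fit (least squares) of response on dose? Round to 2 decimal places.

b = r · sᵧ/sₓ = 0.955 · 12.235/6.744 = 1.732566
a = ȳ − b·x̄ = 25.2 − 1.732566·12.8 = 3.023155

3.02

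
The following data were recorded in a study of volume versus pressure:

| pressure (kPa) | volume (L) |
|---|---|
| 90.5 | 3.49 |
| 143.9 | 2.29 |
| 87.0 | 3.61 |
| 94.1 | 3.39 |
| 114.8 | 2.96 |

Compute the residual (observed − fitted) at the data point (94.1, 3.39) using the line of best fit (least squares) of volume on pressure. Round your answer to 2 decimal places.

-0.03

n = 5, Σx = 530.3, Σy = 15.74, Σxy = 1618.253, Σx² = 58500.31
Sxx = Σx² − (Σx)²/n = 58500.31 − 56243.618 = 2256.692
Sxy = Σxy − (Σx)(Σy)/n = 1618.253 − 1669.3844 = -51.1314
b = Sxy/Sxx = -51.1314/2256.692 = -0.022658
a = ȳ − b·x̄ = 3.148 − (-0.022658)·106.06 = 5.551073
ŷ(94.1) = 5.551073 + (-0.022658)·94.1 = 3.418986
residual = y − ŷ = 3.39 − 3.418986 = -0.028986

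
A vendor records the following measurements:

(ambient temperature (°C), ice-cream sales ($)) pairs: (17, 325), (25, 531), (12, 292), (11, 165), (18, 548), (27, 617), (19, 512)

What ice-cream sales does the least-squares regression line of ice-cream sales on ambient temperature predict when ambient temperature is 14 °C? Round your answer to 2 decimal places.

n = 7, Σx = 129, Σy = 2990, Σxy = 60370, Σx² = 2593
Sxx = Σx² − (Σx)²/n = 2593 − 2377.285714 = 215.714286
Sxy = Σxy − (Σx)(Σy)/n = 60370 − 55101.428571 = 5268.571429
b = Sxy/Sxx = 5268.571429/215.714286 = 24.423841
a = ȳ − b·x̄ = 427.142857 − 24.423841·18.428571 = -22.953642
ŷ(14) = a + b·14 = -22.953642 + 24.423841·14 = 318.980132

318.98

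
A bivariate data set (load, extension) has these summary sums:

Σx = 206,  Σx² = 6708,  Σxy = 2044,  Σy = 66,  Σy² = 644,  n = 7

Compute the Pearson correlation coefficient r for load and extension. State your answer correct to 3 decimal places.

0.859

Sxx = Σx² − (Σx)²/n = 6708 − 6062.285714 = 645.714286
Sxy = Σxy − (Σx)(Σy)/n = 2044 − 1942.285714 = 101.714286
Syy = Σy² − (Σy)²/n = 644 − 622.285714 = 21.714286
r = Sxy/√(Sxx·Syy) = 101.714286/√(14021.224490) = 101.714286/118.411252 = 0.858992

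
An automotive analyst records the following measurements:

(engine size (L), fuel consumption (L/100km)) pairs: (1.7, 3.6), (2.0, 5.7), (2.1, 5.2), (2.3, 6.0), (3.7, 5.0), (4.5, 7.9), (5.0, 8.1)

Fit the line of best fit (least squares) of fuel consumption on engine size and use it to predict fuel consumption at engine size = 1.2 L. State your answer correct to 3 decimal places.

n = 7, Σx = 21.3, Σy = 41.5, Σxy = 136.79, Σx² = 75.53
Sxx = Σx² − (Σx)²/n = 75.53 − 64.812857 = 10.717143
Sxy = Σxy − (Σx)(Σy)/n = 136.79 − 126.278571 = 10.511429
b = Sxy/Sxx = 10.511429/10.717143 = 0.980805
a = ȳ − b·x̄ = 5.928571 − 0.980805·3.042857 = 2.944122
ŷ(1.2) = a + b·1.2 = 2.944122 + 0.980805·1.2 = 4.121088

4.121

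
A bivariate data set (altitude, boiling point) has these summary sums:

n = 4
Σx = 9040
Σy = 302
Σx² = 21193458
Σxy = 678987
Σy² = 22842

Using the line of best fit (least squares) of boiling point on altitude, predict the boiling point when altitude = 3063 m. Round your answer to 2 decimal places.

Sxx = Σx² − (Σx)²/n = 21193458 − 20430400 = 763058
Sxy = Σxy − (Σx)(Σy)/n = 678987 − 682520 = -3533
b = Sxy/Sxx = -3533/763058 = -0.004630
a = ȳ − b·x̄ = 75.5 − (-0.004630)·2260 = 85.963923
ŷ(3063) = a + b·3063 = 85.963923 + (-0.004630)·3063 = 71.782066

71.78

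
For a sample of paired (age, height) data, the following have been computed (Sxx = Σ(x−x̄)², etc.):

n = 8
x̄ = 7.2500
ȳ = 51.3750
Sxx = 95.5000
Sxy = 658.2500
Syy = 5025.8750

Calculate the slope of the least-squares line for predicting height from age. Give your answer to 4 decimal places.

6.8927

b = Sxy/Sxx = 658.25/95.5 = 6.892670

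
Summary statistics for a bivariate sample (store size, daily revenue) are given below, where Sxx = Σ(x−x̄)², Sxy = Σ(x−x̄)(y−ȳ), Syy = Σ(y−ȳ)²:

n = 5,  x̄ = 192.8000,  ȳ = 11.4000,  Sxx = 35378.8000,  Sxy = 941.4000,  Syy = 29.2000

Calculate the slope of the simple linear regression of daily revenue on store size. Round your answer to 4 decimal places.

0.0266

b = Sxy/Sxx = 941.4/35378.8 = 0.026609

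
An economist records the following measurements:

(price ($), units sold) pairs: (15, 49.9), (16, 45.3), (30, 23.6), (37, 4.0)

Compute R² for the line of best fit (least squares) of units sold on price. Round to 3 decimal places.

n = 4, Σx = 98, Σy = 122.8, Σxy = 2329.3, Σx² = 2750, Σy² = 5115.06
Sxx = Σx² − (Σx)²/n = 2750 − 2401 = 349
Sxy = Σxy − (Σx)(Σy)/n = 2329.3 − 3008.6 = -679.3
Syy = Σy² − (Σy)²/n = 5115.06 − 3769.96 = 1345.1
R² = Sxy²/(Sxx·Syy) = (-679.3)²/(349·1345.1) = 0.982977

0.983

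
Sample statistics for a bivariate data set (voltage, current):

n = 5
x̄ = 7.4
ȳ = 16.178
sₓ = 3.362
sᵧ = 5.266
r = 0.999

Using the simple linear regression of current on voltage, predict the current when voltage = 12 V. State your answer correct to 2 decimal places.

b = r · sᵧ/sₓ = 0.999 · 5.266/3.362 = 1.564763
a = ȳ − b·x̄ = 16.178 − 1.564763·7.4 = 4.598752
ŷ(12) = a + b·12 = 4.598752 + 1.564763·12 = 23.375911

23.38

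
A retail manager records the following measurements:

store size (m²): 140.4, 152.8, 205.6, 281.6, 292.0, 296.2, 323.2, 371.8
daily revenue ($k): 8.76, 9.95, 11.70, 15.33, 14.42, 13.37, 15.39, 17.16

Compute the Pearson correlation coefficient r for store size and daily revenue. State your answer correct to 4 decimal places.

0.9708

n = 8, Σx = 2063.6, Σy = 106.08, Σxy = 28997.682, Σx² = 580321.84, Σy² = 1465.65
Sxx = Σx² − (Σx)²/n = 580321.84 − 532305.62 = 48016.22
Sxy = Σxy − (Σx)(Σy)/n = 28997.682 − 27363.336 = 1634.346
Syy = Σy² − (Σy)²/n = 1465.65 − 1406.6208 = 59.0292
r = Sxy/√(Sxx·Syy) = 1634.346/√(2834359.053624) = 1634.346/1683.555480 = 0.970771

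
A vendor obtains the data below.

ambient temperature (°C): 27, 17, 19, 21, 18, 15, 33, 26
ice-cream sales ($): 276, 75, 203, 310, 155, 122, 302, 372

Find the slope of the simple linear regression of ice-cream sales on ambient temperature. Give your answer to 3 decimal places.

n = 8, Σx = 176, Σy = 1815, Σxy = 43352, Σx² = 4134
Sxx = Σx² − (Σx)²/n = 4134 − 3872 = 262
Sxy = Σxy − (Σx)(Σy)/n = 43352 − 39930 = 3422
b = Sxy/Sxx = 3422/262 = 13.061069

13.061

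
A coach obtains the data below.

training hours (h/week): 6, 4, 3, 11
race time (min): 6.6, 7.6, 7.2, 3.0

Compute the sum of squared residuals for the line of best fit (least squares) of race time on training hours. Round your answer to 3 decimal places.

0.814

n = 4, Σx = 24, Σy = 24.4, Σxy = 124.6, Σx² = 182, Σy² = 162.16
Sxx = Σx² − (Σx)²/n = 182 − 144 = 38
Sxy = Σxy − (Σx)(Σy)/n = 124.6 − 146.4 = -21.8
Syy = Σy² − (Σy)²/n = 162.16 − 148.84 = 13.32
b = Sxy/Sxx = -21.8/38 = -0.573684
SSE = Syy − b·Sxy = 13.32 − (-0.573684)·(-21.8) = 0.813684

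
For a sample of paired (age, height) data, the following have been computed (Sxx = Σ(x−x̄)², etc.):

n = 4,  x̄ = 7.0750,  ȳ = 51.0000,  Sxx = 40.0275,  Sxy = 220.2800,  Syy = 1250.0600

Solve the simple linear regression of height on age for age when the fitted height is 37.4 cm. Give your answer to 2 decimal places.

4.60

b = Sxy/Sxx = 220.28/40.0275 = 5.503217
a = ȳ − b·x̄ = 51 − 5.503217·7.075 = 12.064743
Set a + b·x = 37.4: x = (37.4 − 12.064743) / 5.503217 = 4.603718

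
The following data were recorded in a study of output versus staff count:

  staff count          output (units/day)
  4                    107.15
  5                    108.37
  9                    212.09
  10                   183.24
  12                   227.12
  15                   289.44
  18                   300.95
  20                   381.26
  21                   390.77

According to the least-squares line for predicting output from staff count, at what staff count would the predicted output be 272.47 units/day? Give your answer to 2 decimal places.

n = 9, Σx = 114, Σy = 2200.39, Σxy = 33027.17, Σx² = 1756
Sxx = Σx² − (Σx)²/n = 1756 − 1444 = 312
Sxy = Σxy − (Σx)(Σy)/n = 33027.17 − 27871.606667 = 5155.563333
b = Sxy/Sxx = 5155.563333/312 = 16.524241
a = ȳ − b·x̄ = 244.487778 − 16.524241·12.666667 = 35.180719
Set a + b·x = 272.47: x = (272.47 − 35.180719) / 16.524241 = 14.360071

14.36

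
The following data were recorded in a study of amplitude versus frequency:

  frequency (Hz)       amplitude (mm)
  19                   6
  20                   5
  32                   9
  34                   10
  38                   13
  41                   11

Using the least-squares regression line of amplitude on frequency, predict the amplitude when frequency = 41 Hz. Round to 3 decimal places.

12.198

n = 6, Σx = 184, Σy = 54, Σxy = 1787, Σx² = 6066
Sxx = Σx² − (Σx)²/n = 6066 − 5642.666667 = 423.333333
Sxy = Σxy − (Σx)(Σy)/n = 1787 − 1656 = 131
b = Sxy/Sxx = 131/423.333333 = 0.309449
a = ȳ − b·x̄ = 9 − 0.309449·30.666667 = -0.489764
ŷ(41) = a + b·41 = -0.489764 + 0.309449·41 = 12.197638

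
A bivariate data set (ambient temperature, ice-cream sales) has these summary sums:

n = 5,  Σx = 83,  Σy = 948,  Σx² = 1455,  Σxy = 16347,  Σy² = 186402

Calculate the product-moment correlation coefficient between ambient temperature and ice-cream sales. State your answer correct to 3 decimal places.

Sxx = Σx² − (Σx)²/n = 1455 − 1377.8 = 77.2
Sxy = Σxy − (Σx)(Σy)/n = 16347 − 15736.8 = 610.2
Syy = Σy² − (Σy)²/n = 186402 − 179740.8 = 6661.2
r = Sxy/√(Sxx·Syy) = 610.2/√(514244.64) = 610.2/717.108527 = 0.850917

0.851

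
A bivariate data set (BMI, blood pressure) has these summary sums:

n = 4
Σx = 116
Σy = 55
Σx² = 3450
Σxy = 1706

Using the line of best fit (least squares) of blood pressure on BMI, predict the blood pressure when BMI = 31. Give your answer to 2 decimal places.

Sxx = Σx² − (Σx)²/n = 3450 − 3364 = 86
Sxy = Σxy − (Σx)(Σy)/n = 1706 − 1595 = 111
b = Sxy/Sxx = 111/86 = 1.290698
a = ȳ − b·x̄ = 13.75 − 1.290698·29 = -23.680233
ŷ(31) = a + b·31 = -23.680233 + 1.290698·31 = 16.331395

16.33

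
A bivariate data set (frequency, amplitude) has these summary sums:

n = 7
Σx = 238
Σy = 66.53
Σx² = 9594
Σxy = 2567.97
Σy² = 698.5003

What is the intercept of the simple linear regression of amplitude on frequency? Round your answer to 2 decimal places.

Sxx = Σx² − (Σx)²/n = 9594 − 8092 = 1502
Sxy = Σxy − (Σx)(Σy)/n = 2567.97 − 2262.02 = 305.95
b = Sxy/Sxx = 305.95/1502 = 0.203695
a = ȳ − b·x̄ = 9.504286 − 0.203695·34 = 2.578653

2.58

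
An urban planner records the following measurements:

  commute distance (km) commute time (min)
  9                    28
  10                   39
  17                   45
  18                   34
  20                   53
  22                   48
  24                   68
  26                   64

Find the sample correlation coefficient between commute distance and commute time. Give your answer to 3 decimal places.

0.855

n = 8, Σx = 146, Σy = 379, Σxy = 7431, Σx² = 2930, Σy² = 19319
Sxx = Σx² − (Σx)²/n = 2930 − 2664.5 = 265.5
Sxy = Σxy − (Σx)(Σy)/n = 7431 − 6916.75 = 514.25
Syy = Σy² − (Σy)²/n = 19319 − 17955.125 = 1363.875
r = Sxy/√(Sxx·Syy) = 514.25/√(362108.8125) = 514.25/601.754778 = 0.854584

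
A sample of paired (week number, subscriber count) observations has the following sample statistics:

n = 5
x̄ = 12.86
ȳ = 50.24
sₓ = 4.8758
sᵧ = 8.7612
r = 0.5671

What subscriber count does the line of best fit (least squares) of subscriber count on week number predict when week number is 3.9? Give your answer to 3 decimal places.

41.110

b = r · sᵧ/sₓ = 0.5671 · 8.7612/4.8758 = 1.019007
a = ȳ − b·x̄ = 50.24 − 1.019007·12.86 = 37.135564
ŷ(3.9) = a + b·3.9 = 37.135564 + 1.019007·3.9 = 41.109693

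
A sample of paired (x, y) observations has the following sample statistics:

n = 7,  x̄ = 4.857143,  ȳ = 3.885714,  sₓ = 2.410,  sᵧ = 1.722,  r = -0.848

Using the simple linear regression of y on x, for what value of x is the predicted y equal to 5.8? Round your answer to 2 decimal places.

b = r · sᵧ/sₓ = -0.848 · 1.722/2.41 = -0.605915
a = ȳ − b·x̄ = 3.885714 − (-0.605915)·4.857143 = 6.828732
Set a + b·x = 5.8: x = (5.8 − 6.828732) / (-0.605915) = 1.697814

1.70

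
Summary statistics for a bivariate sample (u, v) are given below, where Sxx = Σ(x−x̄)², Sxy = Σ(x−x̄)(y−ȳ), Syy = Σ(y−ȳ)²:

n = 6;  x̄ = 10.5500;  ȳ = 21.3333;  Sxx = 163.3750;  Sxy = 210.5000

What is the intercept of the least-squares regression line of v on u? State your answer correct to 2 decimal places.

7.74

b = Sxy/Sxx = 210.5/163.375 = 1.288447
a = ȳ − b·x̄ = 21.3333 − 1.288447·10.55 = 7.740186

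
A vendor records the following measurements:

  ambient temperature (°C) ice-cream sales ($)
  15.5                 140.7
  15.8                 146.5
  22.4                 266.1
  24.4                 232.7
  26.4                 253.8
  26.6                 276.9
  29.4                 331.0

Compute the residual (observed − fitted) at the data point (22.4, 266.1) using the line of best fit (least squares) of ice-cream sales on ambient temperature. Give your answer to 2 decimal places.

n = 7, Σx = 160.5, Σy = 1647.7, Σxy = 39931.33, Σx² = 3855.89
Sxx = Σx² − (Σx)²/n = 3855.89 − 3680.035714 = 175.854286
Sxy = Σxy − (Σx)(Σy)/n = 39931.33 − 37779.407143 = 2151.922857
b = Sxy/Sxx = 2151.922857/175.854286 = 12.236966
a = ȳ − b·x̄ = 235.385714 − 12.236966·22.928571 = -45.190427
ŷ(22.4) = -45.190427 + 12.236966·22.4 = 228.917604
residual = y − ŷ = 266.1 − 228.917604 = 37.182396

37.18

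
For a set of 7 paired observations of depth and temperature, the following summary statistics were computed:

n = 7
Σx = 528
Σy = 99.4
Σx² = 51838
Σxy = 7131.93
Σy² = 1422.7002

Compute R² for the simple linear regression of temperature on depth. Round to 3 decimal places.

0.992

Sxx = Σx² − (Σx)²/n = 51838 − 39826.285714 = 12011.714286
Sxy = Σxy − (Σx)(Σy)/n = 7131.93 − 7497.6 = -365.67
Syy = Σy² − (Σy)²/n = 1422.7002 − 1411.48 = 11.2202
R² = Sxy²/(Sxx·Syy) = (-365.67)²/(12011.714286·11.2202) = 0.992140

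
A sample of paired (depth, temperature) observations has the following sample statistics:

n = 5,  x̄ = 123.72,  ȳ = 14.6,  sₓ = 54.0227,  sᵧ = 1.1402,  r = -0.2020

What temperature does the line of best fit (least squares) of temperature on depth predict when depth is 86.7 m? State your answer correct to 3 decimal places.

b = r · sᵧ/sₓ = -0.202 · 1.1402/54.0227 = -0.004263
a = ȳ − b·x̄ = 14.6 − (-0.004263)·123.72 = 15.127468
ŷ(86.7) = a + b·86.7 = 15.127468 + (-0.004263)·86.7 = 14.757831

14.758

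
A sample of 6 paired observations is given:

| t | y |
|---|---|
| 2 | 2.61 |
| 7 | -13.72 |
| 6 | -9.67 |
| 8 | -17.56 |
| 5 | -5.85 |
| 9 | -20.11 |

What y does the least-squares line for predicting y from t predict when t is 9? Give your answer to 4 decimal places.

n = 6, Σx = 37, Σy = -64.3, Σxy = -499.56, Σx² = 259
Sxx = Σx² − (Σx)²/n = 259 − 228.166667 = 30.833333
Sxy = Σxy − (Σx)(Σy)/n = -499.56 − (-396.516667) = -103.043333
b = Sxy/Sxx = -103.043333/30.833333 = -3.341946
a = ȳ − b·x̄ = -10.716667 − (-3.341946)·6.166667 = 9.892
ŷ(9) = a + b·9 = 9.892 + (-3.341946)·9 = -20.185514

-20.1855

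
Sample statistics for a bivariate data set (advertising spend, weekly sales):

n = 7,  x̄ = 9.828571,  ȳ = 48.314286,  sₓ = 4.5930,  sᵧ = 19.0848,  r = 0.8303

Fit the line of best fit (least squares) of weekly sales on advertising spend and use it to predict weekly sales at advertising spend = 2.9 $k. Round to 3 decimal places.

24.410

b = r · sᵧ/sₓ = 0.8303 · 19.0848/4.593 = 3.450056
a = ȳ − b·x̄ = 48.314286 − 3.450056·9.828571 = 14.405161
ŷ(2.9) = a + b·2.9 = 14.405161 + 3.450056·2.9 = 24.410325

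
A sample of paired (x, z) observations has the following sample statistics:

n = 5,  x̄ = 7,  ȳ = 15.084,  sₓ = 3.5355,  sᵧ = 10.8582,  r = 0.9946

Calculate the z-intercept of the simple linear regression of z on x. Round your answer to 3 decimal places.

-6.298

b = r · sᵧ/sₓ = 0.9946 · 10.8582/3.5355 = 3.054608
a = ȳ − b·x̄ = 15.084 − 3.054608·7 = -6.298254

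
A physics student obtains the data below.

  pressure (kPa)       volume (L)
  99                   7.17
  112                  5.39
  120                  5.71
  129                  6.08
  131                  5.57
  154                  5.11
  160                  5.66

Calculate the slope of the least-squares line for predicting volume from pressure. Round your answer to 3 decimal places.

n = 7, Σx = 905, Σy = 40.69, Σxy = 5205.24, Σx² = 119863
Sxx = Σx² − (Σx)²/n = 119863 − 117003.571429 = 2859.428571
Sxy = Σxy − (Σx)(Σy)/n = 5205.24 − 5260.635714 = -55.395714
b = Sxy/Sxx = -55.395714/2859.428571 = -0.019373

-0.019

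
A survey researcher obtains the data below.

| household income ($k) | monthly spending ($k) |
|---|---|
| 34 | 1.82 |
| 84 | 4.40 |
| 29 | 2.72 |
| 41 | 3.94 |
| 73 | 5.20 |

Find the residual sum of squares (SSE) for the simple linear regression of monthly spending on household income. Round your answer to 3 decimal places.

2.499

n = 5, Σx = 261, Σy = 18.08, Σxy = 1051.5, Σx² = 16063, Σy² = 72.6344
Sxx = Σx² − (Σx)²/n = 16063 − 13624.2 = 2438.8
Sxy = Σxy − (Σx)(Σy)/n = 1051.5 − 943.776 = 107.724
Syy = Σy² − (Σy)²/n = 72.6344 − 65.37728 = 7.25712
b = Sxy/Sxx = 107.724/2438.8 = 0.044171
SSE = Syy − b·Sxy = 7.25712 − 0.044171·107.724 = 2.498854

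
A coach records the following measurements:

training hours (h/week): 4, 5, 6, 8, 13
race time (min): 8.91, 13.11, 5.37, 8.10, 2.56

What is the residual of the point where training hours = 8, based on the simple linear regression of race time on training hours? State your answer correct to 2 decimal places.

n = 5, Σx = 36, Σy = 38.05, Σxy = 231.49, Σx² = 310
Sxx = Σx² − (Σx)²/n = 310 − 259.2 = 50.8
Sxy = Σxy − (Σx)(Σy)/n = 231.49 − 273.96 = -42.47
b = Sxy/Sxx = -42.47/50.8 = -0.836024
a = ȳ − b·x̄ = 7.61 − (-0.836024)·7.2 = 13.629370
ŷ(8) = 13.629370 + (-0.836024)·8 = 6.941181
residual = y − ŷ = 8.10 − 6.941181 = 1.158819

1.16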